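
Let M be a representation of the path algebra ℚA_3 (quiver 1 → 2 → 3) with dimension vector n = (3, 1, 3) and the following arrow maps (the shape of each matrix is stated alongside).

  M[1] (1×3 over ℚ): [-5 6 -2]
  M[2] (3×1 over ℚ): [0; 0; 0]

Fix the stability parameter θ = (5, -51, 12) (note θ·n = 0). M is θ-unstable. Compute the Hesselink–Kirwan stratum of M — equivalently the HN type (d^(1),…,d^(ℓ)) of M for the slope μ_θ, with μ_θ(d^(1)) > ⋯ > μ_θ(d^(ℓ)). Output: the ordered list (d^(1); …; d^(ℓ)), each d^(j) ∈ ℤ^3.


Interval decomposition of M: I[1,1]^2, I[1,2], I[3,3]^3.
HN type (ℓ=3): μ^(1)=12; μ^(2)=5; μ^(3)=-23

((0, 0, 3); (2, 0, 0); (1, 1, 0))


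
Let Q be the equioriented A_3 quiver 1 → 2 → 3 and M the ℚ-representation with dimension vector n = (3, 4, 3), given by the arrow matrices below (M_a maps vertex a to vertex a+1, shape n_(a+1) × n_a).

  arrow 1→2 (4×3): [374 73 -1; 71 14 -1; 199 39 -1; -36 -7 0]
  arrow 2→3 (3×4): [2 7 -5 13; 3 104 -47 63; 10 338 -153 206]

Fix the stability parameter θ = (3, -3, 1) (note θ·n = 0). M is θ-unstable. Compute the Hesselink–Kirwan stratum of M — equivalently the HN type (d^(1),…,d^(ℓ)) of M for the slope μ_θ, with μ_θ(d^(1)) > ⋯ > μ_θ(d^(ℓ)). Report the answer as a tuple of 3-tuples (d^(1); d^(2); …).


Interval decomposition of M: I[1,2], I[1,3]^2, I[2,3].
HN type (ℓ=3): μ^(1)=1; μ^(2)=0; μ^(3)=-3

((0, 0, 3); (3, 3, 0); (0, 1, 0))


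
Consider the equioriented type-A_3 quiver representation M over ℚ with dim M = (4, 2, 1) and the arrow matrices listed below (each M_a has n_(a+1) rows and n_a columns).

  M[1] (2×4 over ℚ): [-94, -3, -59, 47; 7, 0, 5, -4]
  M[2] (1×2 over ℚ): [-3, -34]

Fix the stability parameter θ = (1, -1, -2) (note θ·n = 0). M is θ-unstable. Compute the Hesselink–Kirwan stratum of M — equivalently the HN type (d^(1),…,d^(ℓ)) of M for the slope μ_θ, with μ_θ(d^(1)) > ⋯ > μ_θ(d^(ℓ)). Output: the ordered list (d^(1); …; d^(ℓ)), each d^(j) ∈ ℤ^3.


Via rank(M_{q-1}∘⋯∘M_p): M ≅ I[1,1]^2, I[1,2], I[1,3].
μ_θ-semistable layers: μ^(1)=1; μ^(2)=0; μ^(3)=-2/3

((2, 0, 0); (1, 1, 0); (1, 1, 1))


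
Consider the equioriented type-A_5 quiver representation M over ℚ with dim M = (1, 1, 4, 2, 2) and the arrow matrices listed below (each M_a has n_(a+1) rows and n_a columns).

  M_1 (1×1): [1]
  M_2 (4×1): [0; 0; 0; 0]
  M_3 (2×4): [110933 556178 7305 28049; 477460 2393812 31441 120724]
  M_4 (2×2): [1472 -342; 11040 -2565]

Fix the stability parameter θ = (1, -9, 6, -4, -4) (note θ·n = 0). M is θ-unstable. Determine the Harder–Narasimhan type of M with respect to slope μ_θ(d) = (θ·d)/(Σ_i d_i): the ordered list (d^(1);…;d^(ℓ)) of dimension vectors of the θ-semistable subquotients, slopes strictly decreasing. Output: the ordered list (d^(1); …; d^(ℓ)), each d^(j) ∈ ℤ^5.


Via rank(M_{q-1}∘⋯∘M_p): M ≅ I[1,2], I[3,3]^2, I[3,4], I[3,5], I[5,5].
μ_θ-semistable layers: μ^(1)=6; μ^(2)=1; μ^(3)=-2/3; μ^(4)=-4

((0, 0, 2, 0, 0); (0, 0, 1, 1, 0); (0, 0, 1, 1, 1); (1, 1, 0, 0, 1))


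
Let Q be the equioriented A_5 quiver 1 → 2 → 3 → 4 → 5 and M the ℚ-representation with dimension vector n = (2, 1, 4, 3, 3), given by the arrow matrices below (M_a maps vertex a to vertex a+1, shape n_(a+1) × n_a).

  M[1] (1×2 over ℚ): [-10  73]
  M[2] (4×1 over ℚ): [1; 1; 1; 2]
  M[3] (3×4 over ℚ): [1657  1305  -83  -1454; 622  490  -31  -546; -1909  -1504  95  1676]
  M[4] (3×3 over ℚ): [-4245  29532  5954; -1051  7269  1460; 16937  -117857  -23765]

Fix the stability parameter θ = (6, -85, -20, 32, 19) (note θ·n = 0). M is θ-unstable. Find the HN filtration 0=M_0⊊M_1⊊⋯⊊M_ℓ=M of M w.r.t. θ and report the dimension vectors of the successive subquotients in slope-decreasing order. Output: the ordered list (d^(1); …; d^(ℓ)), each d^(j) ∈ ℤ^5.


Interval decomposition of M: I[1,1], I[1,5], I[3,3], I[3,5]^2.
HN type (ℓ=4): μ^(1)=51/2; μ^(2)=6; μ^(3)=-20; μ^(4)=-79/2

((0, 0, 0, 3, 3); (1, 0, 0, 0, 0); (0, 0, 4, 0, 0); (1, 1, 0, 0, 0))


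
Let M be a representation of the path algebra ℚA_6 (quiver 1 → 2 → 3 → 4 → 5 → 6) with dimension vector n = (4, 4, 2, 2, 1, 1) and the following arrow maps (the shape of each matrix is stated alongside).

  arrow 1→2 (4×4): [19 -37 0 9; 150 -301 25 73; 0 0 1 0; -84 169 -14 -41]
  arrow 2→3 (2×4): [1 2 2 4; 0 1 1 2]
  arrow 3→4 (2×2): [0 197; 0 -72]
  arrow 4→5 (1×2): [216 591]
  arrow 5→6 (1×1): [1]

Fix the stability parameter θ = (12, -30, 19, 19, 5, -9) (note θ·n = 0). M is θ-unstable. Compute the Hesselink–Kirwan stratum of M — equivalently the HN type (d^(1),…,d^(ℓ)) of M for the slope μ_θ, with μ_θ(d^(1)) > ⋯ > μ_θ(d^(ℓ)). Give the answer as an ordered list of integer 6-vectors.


Interval decomposition of M: I[1,2]^2, I[1,3], I[1,4], I[4,6].
HN type (ℓ=3): μ^(1)=19; μ^(2)=5; μ^(3)=-9

((0, 0, 2, 1, 0, 0); (0, 0, 0, 1, 1, 1); (4, 4, 0, 0, 0, 0))


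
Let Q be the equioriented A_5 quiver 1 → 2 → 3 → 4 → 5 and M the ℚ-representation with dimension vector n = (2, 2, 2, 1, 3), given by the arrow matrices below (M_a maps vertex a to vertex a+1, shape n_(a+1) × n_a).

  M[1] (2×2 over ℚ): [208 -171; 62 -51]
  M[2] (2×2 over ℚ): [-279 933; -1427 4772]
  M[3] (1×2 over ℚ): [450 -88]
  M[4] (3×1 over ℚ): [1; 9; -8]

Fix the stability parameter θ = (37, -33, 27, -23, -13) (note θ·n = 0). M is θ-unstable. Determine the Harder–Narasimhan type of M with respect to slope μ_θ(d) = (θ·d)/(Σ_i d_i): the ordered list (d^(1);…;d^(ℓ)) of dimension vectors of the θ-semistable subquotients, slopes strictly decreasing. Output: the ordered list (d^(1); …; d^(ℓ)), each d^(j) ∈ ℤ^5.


Via rank(M_{q-1}∘⋯∘M_p): M ≅ I[1,3], I[1,5], I[5,5]^2.
μ_θ-semistable layers: μ^(1)=27; μ^(2)=2; μ^(3)=-1; μ^(4)=-13

((0, 0, 1, 0, 0); (1, 1, 0, 0, 0); (1, 1, 1, 1, 1); (0, 0, 0, 0, 2))


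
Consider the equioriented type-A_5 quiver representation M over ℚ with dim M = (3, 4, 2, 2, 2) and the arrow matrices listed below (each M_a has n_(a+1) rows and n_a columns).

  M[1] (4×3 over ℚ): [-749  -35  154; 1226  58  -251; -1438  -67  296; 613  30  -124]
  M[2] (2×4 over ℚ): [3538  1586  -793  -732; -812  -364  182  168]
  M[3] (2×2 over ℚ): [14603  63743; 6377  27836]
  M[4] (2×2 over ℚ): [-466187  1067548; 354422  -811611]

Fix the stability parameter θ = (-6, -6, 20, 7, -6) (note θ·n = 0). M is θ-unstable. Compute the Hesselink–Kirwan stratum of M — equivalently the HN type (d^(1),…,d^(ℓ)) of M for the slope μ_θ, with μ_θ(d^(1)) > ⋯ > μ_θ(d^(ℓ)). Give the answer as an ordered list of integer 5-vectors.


Via rank(M_{q-1}∘⋯∘M_p): M ≅ I[1,2]^2, I[1,5], I[2,2], I[3,5].
μ_θ-semistable layers: μ^(1)=7; μ^(2)=-6

((0, 0, 2, 2, 2); (3, 4, 0, 0, 0))


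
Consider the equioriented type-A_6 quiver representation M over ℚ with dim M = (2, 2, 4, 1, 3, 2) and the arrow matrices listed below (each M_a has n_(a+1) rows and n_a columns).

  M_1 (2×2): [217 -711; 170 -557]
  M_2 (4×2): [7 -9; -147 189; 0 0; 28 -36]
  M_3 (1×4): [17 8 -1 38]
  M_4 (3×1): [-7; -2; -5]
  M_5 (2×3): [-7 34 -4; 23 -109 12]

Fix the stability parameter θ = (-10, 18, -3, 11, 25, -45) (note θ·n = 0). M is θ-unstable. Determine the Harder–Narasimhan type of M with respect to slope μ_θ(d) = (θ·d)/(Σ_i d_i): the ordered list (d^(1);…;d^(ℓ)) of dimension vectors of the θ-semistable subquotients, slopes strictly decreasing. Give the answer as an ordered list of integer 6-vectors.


Via rank(M_{q-1}∘⋯∘M_p): M ≅ I[1,2], I[1,6], I[3,3]^3, I[5,5], I[5,6].
μ_θ-semistable layers: μ^(1)=25; μ^(2)=18; μ^(3)=6/5; μ^(4)=-3; μ^(5)=-10

((0, 0, 0, 0, 1, 0); (0, 1, 0, 0, 0, 0); (0, 1, 1, 1, 1, 1); (0, 0, 3, 0, 0, 0); (2, 0, 0, 0, 1, 1))


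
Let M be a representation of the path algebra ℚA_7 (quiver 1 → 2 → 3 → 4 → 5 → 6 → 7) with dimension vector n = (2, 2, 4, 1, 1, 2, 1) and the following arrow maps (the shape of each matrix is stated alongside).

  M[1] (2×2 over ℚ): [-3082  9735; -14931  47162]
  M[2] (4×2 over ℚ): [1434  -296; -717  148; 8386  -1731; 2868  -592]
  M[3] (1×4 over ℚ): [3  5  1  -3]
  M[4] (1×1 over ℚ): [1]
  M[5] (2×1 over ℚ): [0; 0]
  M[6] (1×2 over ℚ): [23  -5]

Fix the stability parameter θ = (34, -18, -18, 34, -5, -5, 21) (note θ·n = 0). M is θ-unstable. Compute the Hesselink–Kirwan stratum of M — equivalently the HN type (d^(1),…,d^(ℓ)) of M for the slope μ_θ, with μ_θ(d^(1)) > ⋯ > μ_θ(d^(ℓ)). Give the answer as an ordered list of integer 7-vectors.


Interval decomposition of M: I[1,3], I[1,5], I[3,3]^2, I[6,6], I[6,7].
HN type (ℓ=5): μ^(1)=21; μ^(2)=29/2; μ^(3)=-2/3; μ^(4)=-5; μ^(5)=-18

((0, 0, 0, 0, 0, 0, 1); (0, 0, 0, 1, 1, 0, 0); (2, 2, 2, 0, 0, 0, 0); (0, 0, 0, 0, 0, 2, 0); (0, 0, 2, 0, 0, 0, 0))


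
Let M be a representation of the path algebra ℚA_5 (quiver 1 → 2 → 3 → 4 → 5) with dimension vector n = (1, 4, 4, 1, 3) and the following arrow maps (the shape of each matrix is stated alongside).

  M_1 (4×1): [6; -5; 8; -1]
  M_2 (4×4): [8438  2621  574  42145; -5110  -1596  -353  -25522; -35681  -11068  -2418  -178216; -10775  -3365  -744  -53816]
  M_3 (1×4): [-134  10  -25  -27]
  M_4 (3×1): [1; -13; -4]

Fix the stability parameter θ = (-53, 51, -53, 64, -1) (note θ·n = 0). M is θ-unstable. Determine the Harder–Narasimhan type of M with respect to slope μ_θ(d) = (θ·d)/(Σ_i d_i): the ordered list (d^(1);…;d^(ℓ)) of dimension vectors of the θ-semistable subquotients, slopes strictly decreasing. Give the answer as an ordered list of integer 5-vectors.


Via rank(M_{q-1}∘⋯∘M_p): M ≅ I[1,5], I[2,3]^3, I[5,5]^2.
μ_θ-semistable layers: μ^(1)=63/2; μ^(2)=-1; μ^(3)=-53

((0, 0, 0, 1, 1); (0, 4, 4, 0, 2); (1, 0, 0, 0, 0))


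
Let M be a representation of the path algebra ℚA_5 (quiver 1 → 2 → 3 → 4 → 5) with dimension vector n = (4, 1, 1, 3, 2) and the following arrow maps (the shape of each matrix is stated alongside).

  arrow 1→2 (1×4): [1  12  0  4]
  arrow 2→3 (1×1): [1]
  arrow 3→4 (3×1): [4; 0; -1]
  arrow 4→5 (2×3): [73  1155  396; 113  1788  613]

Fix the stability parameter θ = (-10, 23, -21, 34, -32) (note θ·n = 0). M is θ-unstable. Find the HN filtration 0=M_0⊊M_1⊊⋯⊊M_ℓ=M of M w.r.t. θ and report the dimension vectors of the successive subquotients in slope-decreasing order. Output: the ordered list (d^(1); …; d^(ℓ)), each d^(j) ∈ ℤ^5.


Barcode: M ≅ I[1,1]^3, I[1,5], I[4,4], I[4,5]. HN layers by μ_θ (3 steps, strictly decreasing):
  μ^(1)=34; μ^(2)=1; μ^(3)=-10

((0, 0, 0, 1, 0); (0, 1, 1, 2, 2); (4, 0, 0, 0, 0))


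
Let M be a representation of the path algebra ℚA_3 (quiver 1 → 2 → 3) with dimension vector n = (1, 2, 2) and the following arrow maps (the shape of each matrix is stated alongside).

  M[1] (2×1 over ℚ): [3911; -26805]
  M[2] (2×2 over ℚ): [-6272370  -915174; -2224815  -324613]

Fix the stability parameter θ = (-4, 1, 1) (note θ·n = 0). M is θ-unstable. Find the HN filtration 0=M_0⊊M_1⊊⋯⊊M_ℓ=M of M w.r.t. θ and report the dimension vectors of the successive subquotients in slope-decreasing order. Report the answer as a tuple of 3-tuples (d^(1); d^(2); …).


Interval decomposition of M: I[1,2], I[2,3], I[3,3].
HN type (ℓ=2): μ^(1)=1; μ^(2)=-4

((0, 2, 2); (1, 0, 0))


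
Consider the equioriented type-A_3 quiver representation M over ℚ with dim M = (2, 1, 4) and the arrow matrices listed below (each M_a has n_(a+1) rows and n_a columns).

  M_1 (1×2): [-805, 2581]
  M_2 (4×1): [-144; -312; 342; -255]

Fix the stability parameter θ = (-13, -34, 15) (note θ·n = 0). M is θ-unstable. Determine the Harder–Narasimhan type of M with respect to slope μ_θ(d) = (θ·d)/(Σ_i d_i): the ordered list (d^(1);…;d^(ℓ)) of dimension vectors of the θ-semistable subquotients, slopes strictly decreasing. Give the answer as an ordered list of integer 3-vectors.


Interval decomposition of M: I[1,1], I[1,3], I[3,3]^3.
HN type (ℓ=3): μ^(1)=15; μ^(2)=-13; μ^(3)=-47/2

((0, 0, 4); (1, 0, 0); (1, 1, 0))


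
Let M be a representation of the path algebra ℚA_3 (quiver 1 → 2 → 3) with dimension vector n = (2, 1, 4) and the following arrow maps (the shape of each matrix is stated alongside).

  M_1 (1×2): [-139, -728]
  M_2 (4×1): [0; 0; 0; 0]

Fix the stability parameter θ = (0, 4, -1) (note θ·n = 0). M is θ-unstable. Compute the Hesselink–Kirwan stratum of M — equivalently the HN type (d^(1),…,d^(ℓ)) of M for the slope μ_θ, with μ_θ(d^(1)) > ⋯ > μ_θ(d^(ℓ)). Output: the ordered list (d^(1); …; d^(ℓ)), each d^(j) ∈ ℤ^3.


Barcode: M ≅ I[1,1], I[1,2], I[3,3]^4. HN layers by μ_θ (3 steps, strictly decreasing):
  μ^(1)=4; μ^(2)=0; μ^(3)=-1

((0, 1, 0); (2, 0, 0); (0, 0, 4))


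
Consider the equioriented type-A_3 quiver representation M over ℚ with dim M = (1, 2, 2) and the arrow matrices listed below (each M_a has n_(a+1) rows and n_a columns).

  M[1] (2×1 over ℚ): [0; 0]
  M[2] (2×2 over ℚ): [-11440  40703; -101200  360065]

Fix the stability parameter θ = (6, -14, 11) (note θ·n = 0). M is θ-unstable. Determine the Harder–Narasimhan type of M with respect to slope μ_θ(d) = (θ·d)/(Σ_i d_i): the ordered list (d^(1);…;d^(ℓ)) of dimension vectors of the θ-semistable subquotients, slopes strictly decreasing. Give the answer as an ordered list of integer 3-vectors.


Interval decomposition of M: I[1,1], I[2,2], I[2,3], I[3,3].
HN type (ℓ=3): μ^(1)=11; μ^(2)=6; μ^(3)=-14

((0, 0, 2); (1, 0, 0); (0, 2, 0))


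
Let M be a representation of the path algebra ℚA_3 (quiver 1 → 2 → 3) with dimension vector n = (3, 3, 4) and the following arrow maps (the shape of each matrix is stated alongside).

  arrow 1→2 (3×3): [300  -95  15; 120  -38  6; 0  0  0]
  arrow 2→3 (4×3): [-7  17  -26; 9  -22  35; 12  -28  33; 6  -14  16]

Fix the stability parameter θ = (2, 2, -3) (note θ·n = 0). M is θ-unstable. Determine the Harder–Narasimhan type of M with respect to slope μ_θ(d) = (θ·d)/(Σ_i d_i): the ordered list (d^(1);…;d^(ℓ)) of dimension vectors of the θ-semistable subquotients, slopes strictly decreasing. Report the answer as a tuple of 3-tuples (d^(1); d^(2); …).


Via rank(M_{q-1}∘⋯∘M_p): M ≅ I[1,1]^2, I[1,3], I[2,3]^2, I[3,3].
μ_θ-semistable layers: μ^(1)=2; μ^(2)=1/3; μ^(3)=-1/2; μ^(4)=-3

((2, 0, 0); (1, 1, 1); (0, 2, 2); (0, 0, 1))


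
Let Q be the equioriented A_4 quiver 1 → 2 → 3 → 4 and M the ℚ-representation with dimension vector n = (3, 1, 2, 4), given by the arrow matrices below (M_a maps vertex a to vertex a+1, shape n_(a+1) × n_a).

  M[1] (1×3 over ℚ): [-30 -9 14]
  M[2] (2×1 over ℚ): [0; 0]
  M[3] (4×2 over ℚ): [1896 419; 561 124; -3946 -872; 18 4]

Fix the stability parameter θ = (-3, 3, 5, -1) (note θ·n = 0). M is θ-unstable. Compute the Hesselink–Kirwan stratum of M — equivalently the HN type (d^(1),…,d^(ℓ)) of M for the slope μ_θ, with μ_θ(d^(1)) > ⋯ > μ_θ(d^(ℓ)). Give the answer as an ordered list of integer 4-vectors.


Interval decomposition of M: I[1,1]^2, I[1,2], I[3,4]^2, I[4,4]^2.
HN type (ℓ=4): μ^(1)=3; μ^(2)=2; μ^(3)=-1; μ^(4)=-3

((0, 1, 0, 0); (0, 0, 2, 2); (0, 0, 0, 2); (3, 0, 0, 0))


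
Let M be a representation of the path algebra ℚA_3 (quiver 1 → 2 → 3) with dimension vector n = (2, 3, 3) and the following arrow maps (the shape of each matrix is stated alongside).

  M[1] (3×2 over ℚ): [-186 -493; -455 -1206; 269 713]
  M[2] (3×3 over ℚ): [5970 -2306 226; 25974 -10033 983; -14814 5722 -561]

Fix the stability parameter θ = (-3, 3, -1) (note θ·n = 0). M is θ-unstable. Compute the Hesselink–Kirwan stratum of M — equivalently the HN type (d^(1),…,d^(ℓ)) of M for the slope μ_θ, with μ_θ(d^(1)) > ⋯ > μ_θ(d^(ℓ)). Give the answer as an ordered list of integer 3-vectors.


Barcode: M ≅ I[1,3]^2, I[2,3]. HN layers by μ_θ (2 steps, strictly decreasing):
  μ^(1)=1; μ^(2)=-3

((0, 3, 3); (2, 0, 0))


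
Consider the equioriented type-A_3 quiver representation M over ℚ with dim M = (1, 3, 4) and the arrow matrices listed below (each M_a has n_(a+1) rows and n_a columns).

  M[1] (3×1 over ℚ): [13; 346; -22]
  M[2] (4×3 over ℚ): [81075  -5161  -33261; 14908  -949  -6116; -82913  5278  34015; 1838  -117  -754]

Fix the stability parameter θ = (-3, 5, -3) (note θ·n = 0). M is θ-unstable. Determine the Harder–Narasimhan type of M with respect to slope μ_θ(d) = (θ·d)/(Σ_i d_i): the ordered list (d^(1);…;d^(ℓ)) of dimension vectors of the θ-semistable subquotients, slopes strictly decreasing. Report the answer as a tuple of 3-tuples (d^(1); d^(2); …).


Interval decomposition of M: I[1,3], I[2,2], I[2,3], I[3,3]^2.
HN type (ℓ=3): μ^(1)=5; μ^(2)=1; μ^(3)=-3

((0, 1, 0); (0, 2, 2); (1, 0, 2))


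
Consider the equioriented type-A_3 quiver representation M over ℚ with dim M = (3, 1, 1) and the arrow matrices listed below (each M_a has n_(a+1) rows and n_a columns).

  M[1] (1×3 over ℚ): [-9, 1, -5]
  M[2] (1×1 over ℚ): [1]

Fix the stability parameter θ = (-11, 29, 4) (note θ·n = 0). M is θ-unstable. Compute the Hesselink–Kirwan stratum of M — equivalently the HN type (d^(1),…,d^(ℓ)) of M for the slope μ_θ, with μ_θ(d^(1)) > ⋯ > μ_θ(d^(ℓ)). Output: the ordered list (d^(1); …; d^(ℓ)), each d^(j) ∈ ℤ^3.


Barcode: M ≅ I[1,1]^2, I[1,3]. HN layers by μ_θ (2 steps, strictly decreasing):
  μ^(1)=33/2; μ^(2)=-11

((0, 1, 1); (3, 0, 0))


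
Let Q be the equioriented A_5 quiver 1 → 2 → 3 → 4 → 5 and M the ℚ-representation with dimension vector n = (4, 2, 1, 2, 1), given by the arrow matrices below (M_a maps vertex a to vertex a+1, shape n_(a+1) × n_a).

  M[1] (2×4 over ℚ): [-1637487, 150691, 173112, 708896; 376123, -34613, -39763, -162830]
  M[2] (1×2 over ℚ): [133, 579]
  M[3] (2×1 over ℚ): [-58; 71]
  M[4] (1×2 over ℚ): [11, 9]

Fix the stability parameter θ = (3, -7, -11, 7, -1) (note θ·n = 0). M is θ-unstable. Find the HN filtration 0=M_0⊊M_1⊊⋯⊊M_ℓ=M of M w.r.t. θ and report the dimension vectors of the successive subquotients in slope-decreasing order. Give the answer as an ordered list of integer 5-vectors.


Barcode: M ≅ I[1,1]^2, I[1,2], I[1,5], I[4,4]. HN layers by μ_θ (4 steps, strictly decreasing):
  μ^(1)=7; μ^(2)=3; μ^(3)=-2; μ^(4)=-5

((0, 0, 0, 1, 0); (2, 0, 0, 1, 1); (1, 1, 0, 0, 0); (1, 1, 1, 0, 0))


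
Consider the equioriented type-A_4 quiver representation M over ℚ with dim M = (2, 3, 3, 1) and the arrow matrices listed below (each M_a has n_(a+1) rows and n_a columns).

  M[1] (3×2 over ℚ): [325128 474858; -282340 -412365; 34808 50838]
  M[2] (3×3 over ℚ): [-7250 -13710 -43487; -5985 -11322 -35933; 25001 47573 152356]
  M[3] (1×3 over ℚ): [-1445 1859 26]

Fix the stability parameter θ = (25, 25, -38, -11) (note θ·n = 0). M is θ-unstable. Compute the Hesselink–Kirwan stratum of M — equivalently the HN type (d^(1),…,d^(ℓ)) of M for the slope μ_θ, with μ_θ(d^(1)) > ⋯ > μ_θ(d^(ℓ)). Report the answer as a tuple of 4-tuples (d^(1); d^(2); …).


Barcode: M ≅ I[1,1], I[1,3], I[2,3], I[2,4]. HN layers by μ_θ (4 steps, strictly decreasing):
  μ^(1)=25; μ^(2)=4; μ^(3)=-13/2; μ^(4)=-8

((1, 0, 0, 0); (1, 1, 1, 0); (0, 1, 1, 0); (0, 1, 1, 1))


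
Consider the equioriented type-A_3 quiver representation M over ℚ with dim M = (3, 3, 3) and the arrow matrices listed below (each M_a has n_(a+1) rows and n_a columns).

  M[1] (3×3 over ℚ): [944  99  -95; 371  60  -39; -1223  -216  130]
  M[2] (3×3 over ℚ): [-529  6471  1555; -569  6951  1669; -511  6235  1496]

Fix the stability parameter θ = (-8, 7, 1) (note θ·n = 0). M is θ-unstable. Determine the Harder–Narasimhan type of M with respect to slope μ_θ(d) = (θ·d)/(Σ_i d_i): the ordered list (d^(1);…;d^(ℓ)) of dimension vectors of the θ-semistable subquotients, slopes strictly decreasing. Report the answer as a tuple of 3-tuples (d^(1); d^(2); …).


Interval decomposition of M: I[1,3]^3.
HN type (ℓ=2): μ^(1)=4; μ^(2)=-8

((0, 3, 3); (3, 0, 0))


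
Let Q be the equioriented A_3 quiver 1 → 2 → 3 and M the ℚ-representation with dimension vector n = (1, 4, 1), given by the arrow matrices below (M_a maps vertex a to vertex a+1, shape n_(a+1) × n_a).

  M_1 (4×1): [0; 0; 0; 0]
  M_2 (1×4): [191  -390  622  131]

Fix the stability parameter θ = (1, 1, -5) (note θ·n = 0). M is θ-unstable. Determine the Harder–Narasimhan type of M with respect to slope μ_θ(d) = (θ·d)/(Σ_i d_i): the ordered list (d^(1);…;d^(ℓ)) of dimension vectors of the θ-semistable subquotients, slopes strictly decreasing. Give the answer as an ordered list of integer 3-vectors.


Barcode: M ≅ I[1,1], I[2,2]^3, I[2,3]. HN layers by μ_θ (2 steps, strictly decreasing):
  μ^(1)=1; μ^(2)=-2

((1, 3, 0); (0, 1, 1))


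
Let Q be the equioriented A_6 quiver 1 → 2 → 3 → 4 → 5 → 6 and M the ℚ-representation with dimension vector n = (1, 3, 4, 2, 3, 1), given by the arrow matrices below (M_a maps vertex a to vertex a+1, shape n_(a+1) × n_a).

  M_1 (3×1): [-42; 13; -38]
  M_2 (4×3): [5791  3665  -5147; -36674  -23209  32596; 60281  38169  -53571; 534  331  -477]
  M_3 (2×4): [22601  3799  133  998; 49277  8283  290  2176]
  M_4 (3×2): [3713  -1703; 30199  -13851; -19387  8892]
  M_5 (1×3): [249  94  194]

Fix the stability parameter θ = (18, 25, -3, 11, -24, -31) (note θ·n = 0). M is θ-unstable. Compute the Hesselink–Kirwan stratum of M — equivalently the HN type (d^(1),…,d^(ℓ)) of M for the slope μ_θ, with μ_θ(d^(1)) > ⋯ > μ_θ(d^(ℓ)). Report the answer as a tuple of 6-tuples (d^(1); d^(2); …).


Interval decomposition of M: I[1,6], I[2,3], I[2,5], I[3,3], I[5,5].
HN type (ℓ=5): μ^(1)=11; μ^(2)=9/4; μ^(3)=-2/3; μ^(4)=-3; μ^(5)=-24

((0, 1, 1, 0, 0, 0); (0, 1, 1, 1, 1, 0); (1, 1, 1, 1, 1, 1); (0, 0, 1, 0, 0, 0); (0, 0, 0, 0, 1, 0))


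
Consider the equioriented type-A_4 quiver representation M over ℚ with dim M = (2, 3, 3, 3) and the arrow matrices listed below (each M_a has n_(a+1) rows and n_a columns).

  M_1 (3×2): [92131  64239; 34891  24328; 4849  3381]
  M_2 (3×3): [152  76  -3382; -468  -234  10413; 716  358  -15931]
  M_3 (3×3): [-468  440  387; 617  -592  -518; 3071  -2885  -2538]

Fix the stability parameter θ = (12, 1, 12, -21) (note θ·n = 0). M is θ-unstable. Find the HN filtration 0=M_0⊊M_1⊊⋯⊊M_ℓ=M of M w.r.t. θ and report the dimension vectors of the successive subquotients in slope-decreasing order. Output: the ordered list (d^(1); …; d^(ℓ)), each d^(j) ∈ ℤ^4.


Via rank(M_{q-1}∘⋯∘M_p): M ≅ I[1,2], I[1,4], I[2,2], I[3,4]^2.
μ_θ-semistable layers: μ^(1)=13/2; μ^(2)=1; μ^(3)=-9/2

((1, 1, 0, 0); (1, 2, 1, 1); (0, 0, 2, 2))


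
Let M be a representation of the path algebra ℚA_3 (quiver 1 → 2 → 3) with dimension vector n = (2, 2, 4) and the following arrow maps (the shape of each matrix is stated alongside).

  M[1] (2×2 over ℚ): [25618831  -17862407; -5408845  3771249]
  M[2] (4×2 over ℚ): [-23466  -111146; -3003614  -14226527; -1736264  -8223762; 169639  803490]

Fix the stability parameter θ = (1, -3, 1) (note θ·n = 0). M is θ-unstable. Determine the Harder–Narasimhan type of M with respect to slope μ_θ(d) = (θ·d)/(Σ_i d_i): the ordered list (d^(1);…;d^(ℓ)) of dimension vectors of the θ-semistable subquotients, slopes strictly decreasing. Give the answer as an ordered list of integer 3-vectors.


Barcode: M ≅ I[1,3]^2, I[3,3]^2. HN layers by μ_θ (2 steps, strictly decreasing):
  μ^(1)=1; μ^(2)=-1

((0, 0, 4); (2, 2, 0))


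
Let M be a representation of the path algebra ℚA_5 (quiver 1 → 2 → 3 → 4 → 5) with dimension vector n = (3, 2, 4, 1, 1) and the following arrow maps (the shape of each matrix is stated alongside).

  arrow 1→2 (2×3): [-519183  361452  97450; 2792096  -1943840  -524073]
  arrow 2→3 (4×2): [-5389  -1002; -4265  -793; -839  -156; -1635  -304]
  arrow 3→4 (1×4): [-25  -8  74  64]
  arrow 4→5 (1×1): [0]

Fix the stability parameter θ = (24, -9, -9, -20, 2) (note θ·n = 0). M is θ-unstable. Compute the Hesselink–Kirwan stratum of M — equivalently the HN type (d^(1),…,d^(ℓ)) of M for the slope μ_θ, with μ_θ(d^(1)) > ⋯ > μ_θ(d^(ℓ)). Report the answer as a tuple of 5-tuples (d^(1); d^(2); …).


Via rank(M_{q-1}∘⋯∘M_p): M ≅ I[1,1], I[1,3], I[1,4], I[3,3]^2, I[5,5].
μ_θ-semistable layers: μ^(1)=24; μ^(2)=2; μ^(3)=-7/2; μ^(4)=-9

((1, 0, 0, 0, 0); (1, 1, 1, 0, 1); (1, 1, 1, 1, 0); (0, 0, 2, 0, 0))


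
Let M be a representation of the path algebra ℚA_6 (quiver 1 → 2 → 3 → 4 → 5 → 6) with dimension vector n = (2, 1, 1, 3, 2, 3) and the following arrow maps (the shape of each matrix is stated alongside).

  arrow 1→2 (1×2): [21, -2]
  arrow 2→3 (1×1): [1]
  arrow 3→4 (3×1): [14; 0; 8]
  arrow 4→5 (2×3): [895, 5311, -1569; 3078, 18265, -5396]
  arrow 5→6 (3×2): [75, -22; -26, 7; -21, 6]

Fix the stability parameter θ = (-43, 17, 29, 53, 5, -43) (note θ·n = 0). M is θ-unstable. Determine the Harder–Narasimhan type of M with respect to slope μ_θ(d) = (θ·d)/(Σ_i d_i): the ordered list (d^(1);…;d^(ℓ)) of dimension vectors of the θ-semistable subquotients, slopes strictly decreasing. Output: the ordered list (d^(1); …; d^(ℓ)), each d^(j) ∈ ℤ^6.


Interval decomposition of M: I[1,1], I[1,6], I[4,4], I[4,6], I[6,6].
HN type (ℓ=4): μ^(1)=53; μ^(2)=61/5; μ^(3)=5; μ^(4)=-43

((0, 0, 0, 1, 0, 0); (0, 1, 1, 1, 1, 1); (0, 0, 0, 1, 1, 1); (2, 0, 0, 0, 0, 1))


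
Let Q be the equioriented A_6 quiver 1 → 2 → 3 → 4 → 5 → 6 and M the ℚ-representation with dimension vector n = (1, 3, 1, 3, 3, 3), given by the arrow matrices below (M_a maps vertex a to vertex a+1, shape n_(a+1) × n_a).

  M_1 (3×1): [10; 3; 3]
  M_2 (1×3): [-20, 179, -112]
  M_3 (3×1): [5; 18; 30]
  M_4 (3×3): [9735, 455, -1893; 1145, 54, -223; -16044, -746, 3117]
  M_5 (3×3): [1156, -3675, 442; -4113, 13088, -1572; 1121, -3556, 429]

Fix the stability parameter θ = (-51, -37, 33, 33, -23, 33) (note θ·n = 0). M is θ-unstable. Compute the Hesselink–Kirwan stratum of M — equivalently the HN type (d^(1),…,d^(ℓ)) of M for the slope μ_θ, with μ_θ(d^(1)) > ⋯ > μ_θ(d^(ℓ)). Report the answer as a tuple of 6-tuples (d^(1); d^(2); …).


Barcode: M ≅ I[1,6], I[2,2]^2, I[4,6]^2. HN layers by μ_θ (5 steps, strictly decreasing):
  μ^(1)=33; μ^(2)=43/3; μ^(3)=5; μ^(4)=-37; μ^(5)=-51

((0, 0, 0, 0, 0, 3); (0, 0, 1, 1, 1, 0); (0, 0, 0, 2, 2, 0); (0, 3, 0, 0, 0, 0); (1, 0, 0, 0, 0, 0))


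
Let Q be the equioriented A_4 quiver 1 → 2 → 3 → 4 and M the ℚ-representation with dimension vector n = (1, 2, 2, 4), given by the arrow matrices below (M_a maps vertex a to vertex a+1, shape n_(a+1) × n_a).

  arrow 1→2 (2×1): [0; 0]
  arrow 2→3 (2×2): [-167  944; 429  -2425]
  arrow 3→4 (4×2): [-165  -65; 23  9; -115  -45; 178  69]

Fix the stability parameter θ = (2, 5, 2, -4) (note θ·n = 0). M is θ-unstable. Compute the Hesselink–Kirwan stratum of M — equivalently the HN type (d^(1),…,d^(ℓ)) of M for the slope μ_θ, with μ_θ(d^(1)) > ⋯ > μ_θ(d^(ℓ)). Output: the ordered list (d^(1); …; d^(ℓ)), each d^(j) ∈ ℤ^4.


Barcode: M ≅ I[1,1], I[2,4]^2, I[4,4]^2. HN layers by μ_θ (3 steps, strictly decreasing):
  μ^(1)=2; μ^(2)=1; μ^(3)=-4

((1, 0, 0, 0); (0, 2, 2, 2); (0, 0, 0, 2))


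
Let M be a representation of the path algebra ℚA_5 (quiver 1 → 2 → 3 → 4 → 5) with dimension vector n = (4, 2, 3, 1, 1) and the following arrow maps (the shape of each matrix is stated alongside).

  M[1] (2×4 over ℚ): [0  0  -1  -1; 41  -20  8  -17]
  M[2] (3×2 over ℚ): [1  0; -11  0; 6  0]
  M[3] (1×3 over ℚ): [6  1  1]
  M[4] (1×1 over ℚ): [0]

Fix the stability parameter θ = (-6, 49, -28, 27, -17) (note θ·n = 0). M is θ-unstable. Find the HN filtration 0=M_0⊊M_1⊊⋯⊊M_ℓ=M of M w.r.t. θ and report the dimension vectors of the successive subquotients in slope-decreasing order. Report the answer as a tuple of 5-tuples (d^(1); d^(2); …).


Interval decomposition of M: I[1,1]^2, I[1,2], I[1,4], I[3,3]^2, I[5,5].
HN type (ℓ=6): μ^(1)=49; μ^(2)=27; μ^(3)=21/2; μ^(4)=-6; μ^(5)=-17; μ^(6)=-28

((0, 1, 0, 0, 0); (0, 0, 0, 1, 0); (0, 1, 1, 0, 0); (4, 0, 0, 0, 0); (0, 0, 0, 0, 1); (0, 0, 2, 0, 0))


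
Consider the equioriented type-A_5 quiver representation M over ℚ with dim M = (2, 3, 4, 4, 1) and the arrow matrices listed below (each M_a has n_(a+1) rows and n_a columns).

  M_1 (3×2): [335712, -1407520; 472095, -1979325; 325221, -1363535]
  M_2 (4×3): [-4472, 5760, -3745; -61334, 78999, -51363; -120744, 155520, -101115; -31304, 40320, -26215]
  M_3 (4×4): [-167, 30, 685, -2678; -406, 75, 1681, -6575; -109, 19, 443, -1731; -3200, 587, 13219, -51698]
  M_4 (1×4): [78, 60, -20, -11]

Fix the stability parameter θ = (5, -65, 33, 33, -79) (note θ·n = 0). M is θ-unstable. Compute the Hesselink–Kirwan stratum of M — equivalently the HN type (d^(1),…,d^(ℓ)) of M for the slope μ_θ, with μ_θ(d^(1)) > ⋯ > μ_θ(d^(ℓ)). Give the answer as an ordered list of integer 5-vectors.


Barcode: M ≅ I[1,1], I[1,5], I[2,2], I[2,4], I[3,4]^2. HN layers by μ_θ (5 steps, strictly decreasing):
  μ^(1)=33; μ^(2)=5; μ^(3)=-13/3; μ^(4)=-30; μ^(5)=-65

((0, 0, 3, 3, 0); (1, 0, 0, 0, 0); (0, 0, 1, 1, 1); (1, 1, 0, 0, 0); (0, 2, 0, 0, 0))


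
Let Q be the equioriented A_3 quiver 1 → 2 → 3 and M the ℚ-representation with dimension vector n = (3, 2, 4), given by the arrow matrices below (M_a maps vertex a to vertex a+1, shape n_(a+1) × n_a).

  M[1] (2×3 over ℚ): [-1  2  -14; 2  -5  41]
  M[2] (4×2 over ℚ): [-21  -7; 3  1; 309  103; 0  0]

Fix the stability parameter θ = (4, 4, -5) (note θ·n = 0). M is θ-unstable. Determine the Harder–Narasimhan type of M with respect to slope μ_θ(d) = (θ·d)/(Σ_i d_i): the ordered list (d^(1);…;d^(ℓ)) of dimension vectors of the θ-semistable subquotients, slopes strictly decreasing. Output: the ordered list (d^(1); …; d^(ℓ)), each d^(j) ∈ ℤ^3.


Via rank(M_{q-1}∘⋯∘M_p): M ≅ I[1,1], I[1,2], I[1,3], I[3,3]^3.
μ_θ-semistable layers: μ^(1)=4; μ^(2)=1; μ^(3)=-5

((2, 1, 0); (1, 1, 1); (0, 0, 3))


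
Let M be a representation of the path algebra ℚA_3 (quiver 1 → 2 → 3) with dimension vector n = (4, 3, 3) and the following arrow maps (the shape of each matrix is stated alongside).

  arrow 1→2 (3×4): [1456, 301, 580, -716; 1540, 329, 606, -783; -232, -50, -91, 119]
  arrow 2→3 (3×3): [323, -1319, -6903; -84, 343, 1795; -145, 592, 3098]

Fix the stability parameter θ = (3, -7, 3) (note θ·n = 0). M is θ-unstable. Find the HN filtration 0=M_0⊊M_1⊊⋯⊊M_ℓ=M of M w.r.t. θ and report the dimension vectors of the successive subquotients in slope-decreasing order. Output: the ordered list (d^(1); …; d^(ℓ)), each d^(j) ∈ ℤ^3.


Via rank(M_{q-1}∘⋯∘M_p): M ≅ I[1,1], I[1,3]^3.
μ_θ-semistable layers: μ^(1)=3; μ^(2)=-2

((1, 0, 3); (3, 3, 0))


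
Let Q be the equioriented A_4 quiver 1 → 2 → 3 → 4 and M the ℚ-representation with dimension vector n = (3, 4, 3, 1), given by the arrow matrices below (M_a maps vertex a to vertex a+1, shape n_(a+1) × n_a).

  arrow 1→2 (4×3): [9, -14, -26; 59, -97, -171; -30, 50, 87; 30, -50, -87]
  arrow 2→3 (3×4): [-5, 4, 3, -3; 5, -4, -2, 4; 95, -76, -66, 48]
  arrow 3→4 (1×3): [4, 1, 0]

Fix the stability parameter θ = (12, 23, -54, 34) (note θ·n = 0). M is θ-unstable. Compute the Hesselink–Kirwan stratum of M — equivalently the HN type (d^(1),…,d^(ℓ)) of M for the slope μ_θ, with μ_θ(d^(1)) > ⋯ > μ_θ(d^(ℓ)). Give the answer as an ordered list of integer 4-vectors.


Via rank(M_{q-1}∘⋯∘M_p): M ≅ I[1,2]^2, I[1,4], I[2,3], I[3,3].
μ_θ-semistable layers: μ^(1)=34; μ^(2)=23; μ^(3)=12; μ^(4)=-19/3; μ^(5)=-31/2; μ^(6)=-54

((0, 0, 0, 1); (0, 2, 0, 0); (2, 0, 0, 0); (1, 1, 1, 0); (0, 1, 1, 0); (0, 0, 1, 0))


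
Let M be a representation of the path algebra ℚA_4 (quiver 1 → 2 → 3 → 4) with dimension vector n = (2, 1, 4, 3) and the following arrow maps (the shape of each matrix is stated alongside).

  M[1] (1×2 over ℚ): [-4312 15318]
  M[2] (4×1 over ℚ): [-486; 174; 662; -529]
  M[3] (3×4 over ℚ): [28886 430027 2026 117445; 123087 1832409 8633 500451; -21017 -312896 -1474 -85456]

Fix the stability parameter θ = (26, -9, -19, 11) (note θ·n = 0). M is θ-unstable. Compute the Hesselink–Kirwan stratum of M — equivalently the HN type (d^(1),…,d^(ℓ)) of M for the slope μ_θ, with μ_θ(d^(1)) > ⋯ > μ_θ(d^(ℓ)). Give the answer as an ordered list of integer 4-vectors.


Interval decomposition of M: I[1,1], I[1,4], I[3,3], I[3,4]^2.
HN type (ℓ=4): μ^(1)=26; μ^(2)=11; μ^(3)=-2/3; μ^(4)=-19

((1, 0, 0, 0); (0, 0, 0, 3); (1, 1, 1, 0); (0, 0, 3, 0))


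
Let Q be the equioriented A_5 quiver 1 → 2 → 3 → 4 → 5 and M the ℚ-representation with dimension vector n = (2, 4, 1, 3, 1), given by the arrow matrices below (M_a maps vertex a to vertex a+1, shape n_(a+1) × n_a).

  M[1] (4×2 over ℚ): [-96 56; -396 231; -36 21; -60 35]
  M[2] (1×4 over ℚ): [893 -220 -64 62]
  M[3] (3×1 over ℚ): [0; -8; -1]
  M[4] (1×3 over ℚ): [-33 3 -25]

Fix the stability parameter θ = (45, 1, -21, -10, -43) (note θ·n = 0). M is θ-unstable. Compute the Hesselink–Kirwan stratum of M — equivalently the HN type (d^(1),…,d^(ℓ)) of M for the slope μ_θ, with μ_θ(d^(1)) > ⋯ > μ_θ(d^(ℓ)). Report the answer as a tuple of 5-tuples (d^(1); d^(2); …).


Interval decomposition of M: I[1,1], I[1,5], I[2,2]^3, I[4,4]^2.
HN type (ℓ=4): μ^(1)=45; μ^(2)=1; μ^(3)=-28/5; μ^(4)=-10

((1, 0, 0, 0, 0); (0, 3, 0, 0, 0); (1, 1, 1, 1, 1); (0, 0, 0, 2, 0))


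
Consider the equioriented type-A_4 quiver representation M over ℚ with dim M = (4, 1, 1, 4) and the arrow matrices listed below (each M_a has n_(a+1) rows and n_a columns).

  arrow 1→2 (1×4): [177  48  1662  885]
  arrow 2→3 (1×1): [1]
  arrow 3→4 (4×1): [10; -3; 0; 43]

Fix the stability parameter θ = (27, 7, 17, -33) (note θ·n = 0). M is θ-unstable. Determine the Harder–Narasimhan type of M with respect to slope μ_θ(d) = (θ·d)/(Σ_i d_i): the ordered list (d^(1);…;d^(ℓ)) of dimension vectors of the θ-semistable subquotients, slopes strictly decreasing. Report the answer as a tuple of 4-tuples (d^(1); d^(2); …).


Barcode: M ≅ I[1,1]^3, I[1,4], I[4,4]^3. HN layers by μ_θ (3 steps, strictly decreasing):
  μ^(1)=27; μ^(2)=9/2; μ^(3)=-33

((3, 0, 0, 0); (1, 1, 1, 1); (0, 0, 0, 3))


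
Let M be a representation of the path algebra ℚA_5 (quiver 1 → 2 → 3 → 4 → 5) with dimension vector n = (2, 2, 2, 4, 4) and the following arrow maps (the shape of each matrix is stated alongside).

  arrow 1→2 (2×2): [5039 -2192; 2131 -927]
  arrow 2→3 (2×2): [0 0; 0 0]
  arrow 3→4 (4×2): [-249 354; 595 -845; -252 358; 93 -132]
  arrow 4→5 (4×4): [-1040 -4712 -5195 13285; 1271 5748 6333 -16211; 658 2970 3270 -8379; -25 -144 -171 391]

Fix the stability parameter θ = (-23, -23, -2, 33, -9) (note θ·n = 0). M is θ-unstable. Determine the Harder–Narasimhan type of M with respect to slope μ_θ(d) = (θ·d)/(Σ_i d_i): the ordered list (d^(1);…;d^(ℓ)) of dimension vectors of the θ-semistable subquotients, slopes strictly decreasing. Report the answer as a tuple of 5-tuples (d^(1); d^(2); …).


Barcode: M ≅ I[1,2]^2, I[3,4], I[3,5], I[4,5]^2, I[5,5]. HN layers by μ_θ (5 steps, strictly decreasing):
  μ^(1)=33; μ^(2)=12; μ^(3)=-2; μ^(4)=-9; μ^(5)=-23

((0, 0, 0, 1, 0); (0, 0, 0, 3, 3); (0, 0, 2, 0, 0); (0, 0, 0, 0, 1); (2, 2, 0, 0, 0))


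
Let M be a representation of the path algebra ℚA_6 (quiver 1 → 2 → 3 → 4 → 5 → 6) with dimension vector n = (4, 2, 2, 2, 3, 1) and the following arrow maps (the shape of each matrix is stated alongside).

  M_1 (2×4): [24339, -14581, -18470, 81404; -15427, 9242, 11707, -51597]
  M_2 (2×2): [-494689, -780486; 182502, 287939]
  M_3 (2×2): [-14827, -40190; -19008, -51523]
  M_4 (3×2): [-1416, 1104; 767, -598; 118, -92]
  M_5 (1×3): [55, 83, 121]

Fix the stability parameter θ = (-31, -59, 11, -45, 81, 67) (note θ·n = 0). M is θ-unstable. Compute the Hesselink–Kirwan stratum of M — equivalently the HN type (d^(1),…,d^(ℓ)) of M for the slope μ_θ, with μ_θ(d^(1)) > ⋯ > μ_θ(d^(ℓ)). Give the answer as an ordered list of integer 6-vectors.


Interval decomposition of M: I[1,1]^2, I[1,4], I[1,6], I[5,5]^2.
HN type (ℓ=5): μ^(1)=81; μ^(2)=74; μ^(3)=-17; μ^(4)=-31; μ^(5)=-45

((0, 0, 0, 0, 2, 0); (0, 0, 0, 0, 1, 1); (0, 0, 2, 2, 0, 0); (2, 0, 0, 0, 0, 0); (2, 2, 0, 0, 0, 0))


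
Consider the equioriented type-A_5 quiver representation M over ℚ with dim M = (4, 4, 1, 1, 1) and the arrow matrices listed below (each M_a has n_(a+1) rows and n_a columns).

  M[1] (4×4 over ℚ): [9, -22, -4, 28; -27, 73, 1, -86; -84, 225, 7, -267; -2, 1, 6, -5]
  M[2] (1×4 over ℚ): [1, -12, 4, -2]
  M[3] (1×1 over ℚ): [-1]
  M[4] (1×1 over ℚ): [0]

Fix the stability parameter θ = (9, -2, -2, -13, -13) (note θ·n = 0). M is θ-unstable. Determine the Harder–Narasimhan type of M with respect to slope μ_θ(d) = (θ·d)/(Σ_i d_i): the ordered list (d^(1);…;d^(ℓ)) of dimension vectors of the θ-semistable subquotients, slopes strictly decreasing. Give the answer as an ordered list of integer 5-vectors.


Barcode: M ≅ I[1,2]^3, I[1,4], I[5,5]. HN layers by μ_θ (3 steps, strictly decreasing):
  μ^(1)=7/2; μ^(2)=-2; μ^(3)=-13

((3, 3, 0, 0, 0); (1, 1, 1, 1, 0); (0, 0, 0, 0, 1))


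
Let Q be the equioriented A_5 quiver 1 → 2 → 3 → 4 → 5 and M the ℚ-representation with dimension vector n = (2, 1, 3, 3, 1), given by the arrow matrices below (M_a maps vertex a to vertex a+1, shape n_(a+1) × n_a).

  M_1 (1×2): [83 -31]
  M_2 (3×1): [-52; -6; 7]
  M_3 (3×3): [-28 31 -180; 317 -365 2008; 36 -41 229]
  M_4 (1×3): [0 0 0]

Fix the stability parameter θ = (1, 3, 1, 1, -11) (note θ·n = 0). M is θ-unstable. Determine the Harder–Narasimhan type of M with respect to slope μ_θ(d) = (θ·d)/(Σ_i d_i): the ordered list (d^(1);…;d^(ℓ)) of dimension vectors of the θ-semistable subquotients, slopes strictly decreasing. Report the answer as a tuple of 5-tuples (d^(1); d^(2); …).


Interval decomposition of M: I[1,1], I[1,4], I[3,4]^2, I[5,5].
HN type (ℓ=3): μ^(1)=5/3; μ^(2)=1; μ^(3)=-11

((0, 1, 1, 1, 0); (2, 0, 2, 2, 0); (0, 0, 0, 0, 1))


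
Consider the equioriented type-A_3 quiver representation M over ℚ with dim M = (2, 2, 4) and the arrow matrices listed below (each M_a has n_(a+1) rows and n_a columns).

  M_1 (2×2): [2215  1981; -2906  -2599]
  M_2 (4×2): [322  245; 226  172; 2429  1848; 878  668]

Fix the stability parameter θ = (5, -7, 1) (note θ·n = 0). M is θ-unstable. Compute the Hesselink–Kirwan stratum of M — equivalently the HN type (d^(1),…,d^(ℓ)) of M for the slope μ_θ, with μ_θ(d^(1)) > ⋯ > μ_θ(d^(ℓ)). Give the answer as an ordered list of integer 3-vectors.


Via rank(M_{q-1}∘⋯∘M_p): M ≅ I[1,3]^2, I[3,3]^2.
μ_θ-semistable layers: μ^(1)=1; μ^(2)=-1

((0, 0, 4); (2, 2, 0))


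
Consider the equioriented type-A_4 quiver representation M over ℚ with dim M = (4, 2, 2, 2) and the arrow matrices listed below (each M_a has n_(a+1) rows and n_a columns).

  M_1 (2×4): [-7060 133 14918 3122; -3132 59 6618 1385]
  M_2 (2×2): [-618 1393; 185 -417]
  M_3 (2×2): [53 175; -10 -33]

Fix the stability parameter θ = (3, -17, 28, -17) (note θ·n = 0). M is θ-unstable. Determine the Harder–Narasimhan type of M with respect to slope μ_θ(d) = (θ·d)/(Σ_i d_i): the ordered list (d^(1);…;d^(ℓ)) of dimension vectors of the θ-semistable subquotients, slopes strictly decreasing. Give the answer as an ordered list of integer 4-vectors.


Via rank(M_{q-1}∘⋯∘M_p): M ≅ I[1,1]^2, I[1,4]^2.
μ_θ-semistable layers: μ^(1)=11/2; μ^(2)=3; μ^(3)=-7

((0, 0, 2, 2); (2, 0, 0, 0); (2, 2, 0, 0))
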